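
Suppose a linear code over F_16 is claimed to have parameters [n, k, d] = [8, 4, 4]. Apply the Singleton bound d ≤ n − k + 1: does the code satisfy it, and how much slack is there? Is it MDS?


Singleton RHS = n − k + 1 = 5, slack = 1, bound satisfied, not MDS.

Singleton bound: d ≤ n − k + 1.
Here n = 8, k = 4, so n − k + 1 = 5.
Given d = 4, check d ≤ 5: YES.
Slack = (n − k + 1) − d = 1.
The code is NOT MDS (slack = 1 > 0).
Description: the claimed parameters are [8, 4, 4]_16; such a code would be non-MDS.


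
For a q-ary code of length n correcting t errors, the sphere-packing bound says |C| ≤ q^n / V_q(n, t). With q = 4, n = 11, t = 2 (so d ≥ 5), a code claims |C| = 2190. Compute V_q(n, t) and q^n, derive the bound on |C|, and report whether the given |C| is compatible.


V_q(n, t) = 529, q^n = 4194304, Hamming bound = 7928, |C| = 2190 ≤ bound (satisfied).

Step 1: Compute V_q(n, t) = Σ_{j=0}^2 C(n, j) (q−1)^j.
  j = 0: C(11,0)·(3)^0 = 1·1 = 1.
  j = 1: C(11,1)·(3)^1 = 11·3 = 33.
  j = 2: C(11,2)·(3)^2 = 55·9 = 495.
  V_q(n, t) = 1 + 33 + 495 = 529.
Step 2: q^n = 4^11 = 4194304.
Step 3: Hamming bound ⌊q^n / V_q(n,t)⌋ = ⌊4194304/529⌋ = 7928.
Step 4: Compare |C| = 2190 to 7928: satisfied.
The claimed |C| lies below the Hamming bound.


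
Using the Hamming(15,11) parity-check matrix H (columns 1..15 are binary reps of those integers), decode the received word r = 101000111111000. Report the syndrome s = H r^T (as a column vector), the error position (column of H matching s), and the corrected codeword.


s = (1, 0, 0, 1)^T, error position = 9, corrected codeword c = 101000110111000

Compute s = H r^T mod 2 one row at a time:
  s_1 = 1 + 1 + 1 + 1 + 1 + 0 + 0 + 0 = 5 ≡ 1 (mod 2).
  s_2 = 0 + 0 + 0 + 1 + 1 + 0 + 0 + 0 = 2 ≡ 0 (mod 2).
  s_3 = 0 + 1 + 0 + 1 + 1 + 1 + 0 + 0 = 4 ≡ 0 (mod 2).
  s_4 = 1 + 1 + 0 + 1 + 1 + 1 + 0 + 0 = 5 ≡ 1 (mod 2).
s = (1, 0, 0, 1)^T — this equals column 9 of H (binary 1001), so error is at position 9.
Correct: flip bit 9 of r = 101000111111000 to get c = 101000110111000.


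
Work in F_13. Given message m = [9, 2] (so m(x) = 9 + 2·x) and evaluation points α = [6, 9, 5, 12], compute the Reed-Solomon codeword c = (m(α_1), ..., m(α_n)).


c = [8, 1, 6, 7]

Message polynomial: m(x) = 9 + 2·x (mod 13).
For each evaluation point α_i, compute m(α_i) mod 13:
  α_1 = 6: Horner steps 2 → 8, so m(6) = 8.
  α_2 = 9: Horner steps 2 → 1, so m(9) = 1.
  α_3 = 5: Horner steps 2 → 6, so m(5) = 6.
  α_4 = 12: Horner steps 2 → 7, so m(12) = 7.
Codeword c = [8, 1, 6, 7] ∈ F_13^4.


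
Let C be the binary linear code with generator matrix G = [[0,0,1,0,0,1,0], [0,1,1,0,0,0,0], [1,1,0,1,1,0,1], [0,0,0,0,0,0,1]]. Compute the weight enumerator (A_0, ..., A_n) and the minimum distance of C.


Weight distribution: A_0 = 1, A_1 = 1, A_2 = 3, A_3 = 3, A_4 = 3, A_5 = 3, A_6 = 1, A_7 = 1. Minimum distance d = 1.

Enumerate all 2^4 = 16 messages m ∈ F_2^4.
For each, compute codeword c = mG in F_2^7, then tally its weight.
  m = 0000 → c = 0000000, weight = 0.
  m = 1000 → c = 0010010, weight = 2.
  m = 0100 → c = 0110000, weight = 2.
  m = 1100 → c = 0100010, weight = 2.
  m = 0010 → c = 1101101, weight = 5.
  m = 1010 → c = 1111111, weight = 7.
  m = 0110 → c = 1011101, weight = 5.
  m = 1110 → c = 1001111, weight = 5.
  m = 0001 → c = 0000001, weight = 1.
  m = 1001 → c = 0010011, weight = 3.
  m = 0101 → c = 0110001, weight = 3.
  m = 1101 → c = 0100011, weight = 3.
  m = 0011 → c = 1101100, weight = 4.
  m = 1011 → c = 1111110, weight = 6.
  m = 0111 → c = 1011100, weight = 4.
  m = 1111 → c = 1001110, weight = 4.
Tally weights:
  weight 0: 1 codewords.
  weight 1: 1 codewords.
  weight 2: 3 codewords.
  weight 3: 3 codewords.
  weight 4: 3 codewords.
  weight 5: 3 codewords.
  weight 6: 1 codewords.
  weight 7: 1 codewords.
Minimum distance d = smallest w > 0 with A_w > 0 = 1.
Sanity: Σ A_w = 16 = 2^4 = 16 ✓.


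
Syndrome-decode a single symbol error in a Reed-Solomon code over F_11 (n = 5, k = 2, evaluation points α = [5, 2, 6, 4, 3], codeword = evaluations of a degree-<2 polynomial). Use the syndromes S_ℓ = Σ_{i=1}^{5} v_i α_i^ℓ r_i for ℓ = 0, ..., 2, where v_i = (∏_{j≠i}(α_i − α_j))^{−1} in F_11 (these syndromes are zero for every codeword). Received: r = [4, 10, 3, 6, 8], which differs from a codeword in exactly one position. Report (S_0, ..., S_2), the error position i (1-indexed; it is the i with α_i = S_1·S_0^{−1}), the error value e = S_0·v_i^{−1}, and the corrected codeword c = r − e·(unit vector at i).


S = (6, 3, 7), error at position 3, error magnitude e = 1, c = [4, 10, 2, 6, 8].

Step 1: column multipliers v_i = (∏_{j≠i}(α_i − α_j))^{−1} mod 11.
  i = 1 (α = 5): (5−2)(5−6)(5−4)(5−3) = 3·(−1)·1·2 = −6 ≡ 5, so v_1 = 5^{−1} = 9 (mod 11).
  i = 2 (α = 2): (2−5)(2−6)(2−4)(2−3) = (−3)·(−4)·(−2)·(−1) = 24 ≡ 2, so v_2 = 2^{−1} = 6 (mod 11).
  i = 3 (α = 6): (6−5)(6−2)(6−4)(6−3) = 1·4·2·3 = 24 ≡ 2, so v_3 = 2^{−1} = 6 (mod 11).
  i = 4 (α = 4): (4−5)(4−2)(4−6)(4−3) = (−1)·2·(−2)·1 = 4 ≡ 4, so v_4 = 4^{−1} = 3 (mod 11).
  i = 5 (α = 3): (3−5)(3−2)(3−6)(3−4) = (−2)·1·(−3)·(−1) = −6 ≡ 5, so v_5 = 5^{−1} = 9 (mod 11).
  v = [9, 6, 6, 3, 9].
Step 2: syndromes of r = [4, 10, 3, 6, 8] (all sums mod 11).
  S_0 = Σ v_i r_i = 9·4 + 6·10 + 6·3 + 3·6 + 9·8 = 204 ≡ 6.
  S_1 = Σ v_i α_i r_i = 9·5·4 + 6·2·10 + 6·6·3 + 3·4·6 + 9·3·8 = 696 ≡ 3.
  α_i^2 mod 11 = [3, 4, 3, 5, 9].
  S_2 = Σ v_i α_i^2 r_i = 9·3·4 + 6·4·10 + 6·3·3 + 3·5·6 + 9·9·8 = 1140 ≡ 7.
  S = (6, 3, 7) ≠ 0, so r is not a codeword (an error is present).
Step 3: locate the error. For a single error e at position i, S_ℓ = v_i·e·α_i^ℓ, so α_err = S_1/S_0.
  S_0^{−1} = 6^{−1} = 2 (mod 11), so α_err = 3·2 = 6 ≡ 6 = α_3. Error position i = 3.
  Consistency check: S_2/S_1 = 7·4 = 28 ≡ 6 = α_err ✓ (single-error assumption holds).
Step 4: error magnitude e = S_0/v_3 = S_0·∏_{j≠3}(α_3 − α_j) = 6·2 = 12 ≡ 1 (mod 11).
Step 5: correct position 3: c_3 = r_3 − e = 3 − 1 ≡ 2 (mod 11). Hence c = [4, 10, 2, 6, 8].
  Check: interpolating c through the α_i gives m(x) = 3 + 9·x (degree < 2) with m(α_i) = c_i for every i, so c is indeed a codeword.


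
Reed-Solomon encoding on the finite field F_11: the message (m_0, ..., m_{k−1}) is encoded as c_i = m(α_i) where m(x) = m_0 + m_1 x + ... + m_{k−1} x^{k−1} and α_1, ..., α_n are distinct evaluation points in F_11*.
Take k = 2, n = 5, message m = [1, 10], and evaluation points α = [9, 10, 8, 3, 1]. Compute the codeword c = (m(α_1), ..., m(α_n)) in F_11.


c = [3, 2, 4, 9, 0]

Message polynomial: m(x) = 1 + 10·x (mod 11).
For each evaluation point α_i, compute m(α_i) mod 11:
  α_1 = 9: Horner steps 10 → 3, so m(9) = 3.
  α_2 = 10: Horner steps 10 → 2, so m(10) = 2.
  α_3 = 8: Horner steps 10 → 4, so m(8) = 4.
  α_4 = 3: Horner steps 10 → 9, so m(3) = 9.
  α_5 = 1: Horner steps 10 → 0, so m(1) = 0.
Codeword c = [3, 2, 4, 9, 0] ∈ F_11^5.


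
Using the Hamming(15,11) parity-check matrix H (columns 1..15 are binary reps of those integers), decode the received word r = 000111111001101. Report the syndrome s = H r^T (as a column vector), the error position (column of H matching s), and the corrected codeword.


s = (1, 1, 1, 1)^T, error position = 15, corrected codeword c = 000111111001100

Compute s = H r^T mod 2 one row at a time:
  s_1 = 1 + 1 + 0 + 0 + 1 + 1 + 0 + 1 = 5 ≡ 1 (mod 2).
  s_2 = 1 + 1 + 1 + 1 + 1 + 1 + 0 + 1 = 7 ≡ 1 (mod 2).
  s_3 = 0 + 0 + 1 + 1 + 0 + 0 + 0 + 1 = 3 ≡ 1 (mod 2).
  s_4 = 0 + 0 + 1 + 1 + 1 + 0 + 1 + 1 = 5 ≡ 1 (mod 2).
s = (1, 1, 1, 1)^T — this equals column 15 of H (binary 1111), so error is at position 15.
Correct: flip bit 15 of r = 000111111001101 to get c = 000111111001100.


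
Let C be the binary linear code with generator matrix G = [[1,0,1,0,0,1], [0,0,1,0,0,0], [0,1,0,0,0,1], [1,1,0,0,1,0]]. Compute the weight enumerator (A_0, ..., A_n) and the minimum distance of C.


Weight distribution: A_0 = 1, A_1 = 2, A_2 = 4, A_3 = 6, A_4 = 3. Minimum distance d = 1.

Enumerate all 2^4 = 16 messages m ∈ F_2^4.
For each, compute codeword c = mG in F_2^6, then tally its weight.
  m = 0000 → c = 000000, weight = 0.
  m = 1000 → c = 101001, weight = 3.
  m = 0100 → c = 001000, weight = 1.
  m = 1100 → c = 100001, weight = 2.
  m = 0010 → c = 010001, weight = 2.
  m = 1010 → c = 111000, weight = 3.
  m = 0110 → c = 011001, weight = 3.
  m = 1110 → c = 110000, weight = 2.
  m = 0001 → c = 110010, weight = 3.
  m = 1001 → c = 011011, weight = 4.
  m = 0101 → c = 111010, weight = 4.
  m = 1101 → c = 010011, weight = 3.
  m = 0011 → c = 100011, weight = 3.
  m = 1011 → c = 001010, weight = 2.
  m = 0111 → c = 101011, weight = 4.
  m = 1111 → c = 000010, weight = 1.
Tally weights:
  weight 0: 1 codewords.
  weight 1: 2 codewords.
  weight 2: 4 codewords.
  weight 3: 6 codewords.
  weight 4: 3 codewords.
Minimum distance d = smallest w > 0 with A_w > 0 = 1.
Sanity: Σ A_w = 16 = 2^4 = 16 ✓.


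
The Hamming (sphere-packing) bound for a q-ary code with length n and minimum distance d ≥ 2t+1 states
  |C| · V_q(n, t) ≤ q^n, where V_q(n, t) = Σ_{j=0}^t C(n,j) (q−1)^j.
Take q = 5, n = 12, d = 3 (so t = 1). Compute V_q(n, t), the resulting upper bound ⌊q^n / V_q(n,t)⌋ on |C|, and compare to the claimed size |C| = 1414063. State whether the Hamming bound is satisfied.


V_q(n, t) = 49, q^n = 244140625, Hamming bound = 4982461, |C| = 1414063 ≤ bound (satisfied).

Step 1: Compute V_q(n, t) = Σ_{j=0}^1 C(n, j) (q−1)^j.
  j = 0: C(12,0)·(4)^0 = 1·1 = 1.
  j = 1: C(12,1)·(4)^1 = 12·4 = 48.
  V_q(n, t) = 1 + 48 = 49.
Step 2: q^n = 5^12 = 244140625.
Step 3: Hamming bound ⌊q^n / V_q(n,t)⌋ = ⌊244140625/49⌋ = 4982461.
Step 4: Compare |C| = 1414063 to 4982461: satisfied.
The claimed |C| lies below the Hamming bound.


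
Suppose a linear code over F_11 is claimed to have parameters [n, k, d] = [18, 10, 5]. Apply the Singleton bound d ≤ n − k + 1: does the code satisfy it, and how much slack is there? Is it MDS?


Singleton RHS = n − k + 1 = 9, slack = 4, bound satisfied, not MDS.

Singleton bound: d ≤ n − k + 1.
Here n = 18, k = 10, so n − k + 1 = 9.
Given d = 5, check d ≤ 9: YES.
Slack = (n − k + 1) − d = 4.
The code is NOT MDS (slack = 4 > 0).
Description: the claimed parameters are [18, 10, 5]_11; such a code would be non-MDS.


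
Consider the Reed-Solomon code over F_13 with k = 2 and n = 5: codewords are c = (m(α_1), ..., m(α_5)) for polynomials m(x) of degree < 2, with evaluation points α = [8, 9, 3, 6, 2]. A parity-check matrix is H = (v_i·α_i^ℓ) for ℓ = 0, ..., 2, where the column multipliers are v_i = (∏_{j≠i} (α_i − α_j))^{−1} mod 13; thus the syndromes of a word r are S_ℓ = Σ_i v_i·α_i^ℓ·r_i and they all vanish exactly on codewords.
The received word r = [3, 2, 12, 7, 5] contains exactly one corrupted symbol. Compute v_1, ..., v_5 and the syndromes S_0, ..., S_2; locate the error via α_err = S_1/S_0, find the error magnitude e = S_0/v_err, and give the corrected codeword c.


S = (12, 5, 1), error at position 1, error magnitude e = 8, c = [8, 2, 12, 7, 5].

Step 1: column multipliers v_i = (∏_{j≠i}(α_i − α_j))^{−1} mod 13.
  i = 1 (α = 8): (8−9)(8−3)(8−6)(8−2) = (−1)·5·2·6 = −60 ≡ 5, so v_1 = 5^{−1} = 8 (mod 13).
  i = 2 (α = 9): (9−8)(9−3)(9−6)(9−2) = 1·6·3·7 = 126 ≡ 9, so v_2 = 9^{−1} = 3 (mod 13).
  i = 3 (α = 3): (3−8)(3−9)(3−6)(3−2) = (−5)·(−6)·(−3)·1 = −90 ≡ 1, so v_3 = 1^{−1} = 1 (mod 13).
  i = 4 (α = 6): (6−8)(6−9)(6−3)(6−2) = (−2)·(−3)·3·4 = 72 ≡ 7, so v_4 = 7^{−1} = 2 (mod 13).
  i = 5 (α = 2): (2−8)(2−9)(2−3)(2−6) = (−6)·(−7)·(−1)·(−4) = 168 ≡ 12, so v_5 = 12^{−1} = 12 (mod 13).
  v = [8, 3, 1, 2, 12].
Step 2: syndromes of r = [3, 2, 12, 7, 5] (all sums mod 13).
  S_0 = Σ v_i r_i = 8·3 + 3·2 + 1·12 + 2·7 + 12·5 = 116 ≡ 12.
  S_1 = Σ v_i α_i r_i = 8·8·3 + 3·9·2 + 1·3·12 + 2·6·7 + 12·2·5 = 486 ≡ 5.
  α_i^2 mod 13 = [12, 3, 9, 10, 4].
  S_2 = Σ v_i α_i^2 r_i = 8·12·3 + 3·3·2 + 1·9·12 + 2·10·7 + 12·4·5 = 794 ≡ 1.
  S = (12, 5, 1) ≠ 0, so r is not a codeword (an error is present).
Step 3: locate the error. For a single error e at position i, S_ℓ = v_i·e·α_i^ℓ, so α_err = S_1/S_0.
  S_0^{−1} = 12^{−1} = 12 (mod 13), so α_err = 5·12 = 60 ≡ 8 = α_1. Error position i = 1.
  Consistency check: S_2/S_1 = 1·8 = 8 ≡ 8 = α_err ✓ (single-error assumption holds).
Step 4: error magnitude e = S_0/v_1 = S_0·∏_{j≠1}(α_1 − α_j) = 12·5 = 60 ≡ 8 (mod 13).
Step 5: correct position 1: c_1 = r_1 − e = 3 − 8 ≡ 8 (mod 13). Hence c = [8, 2, 12, 7, 5].
  Check: interpolating c through the α_i gives m(x) = 4 + 7·x (degree < 2) with m(α_i) = c_i for every i, so c is indeed a codeword.


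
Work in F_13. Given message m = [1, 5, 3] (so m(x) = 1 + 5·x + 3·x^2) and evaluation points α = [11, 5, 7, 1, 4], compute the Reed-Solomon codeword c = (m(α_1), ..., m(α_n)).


c = [3, 10, 1, 9, 4]

Message polynomial: m(x) = 1 + 5·x + 3·x^2 (mod 13).
For each evaluation point α_i, compute m(α_i) mod 13:
  α_1 = 11: Horner steps 3 → 12 → 3, so m(11) = 3.
  α_2 = 5: Horner steps 3 → 7 → 10, so m(5) = 10.
  α_3 = 7: Horner steps 3 → 0 → 1, so m(7) = 1.
  α_4 = 1: Horner steps 3 → 8 → 9, so m(1) = 9.
  α_5 = 4: Horner steps 3 → 4 → 4, so m(4) = 4.
Codeword c = [3, 10, 1, 9, 4] ∈ F_13^5.


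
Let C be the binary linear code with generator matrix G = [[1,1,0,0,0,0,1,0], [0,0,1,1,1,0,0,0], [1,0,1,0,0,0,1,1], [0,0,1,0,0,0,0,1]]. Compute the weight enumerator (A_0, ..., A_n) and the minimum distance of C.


Weight distribution: A_0 = 1, A_1 = 1, A_2 = 2, A_3 = 4, A_4 = 3, A_5 = 3, A_6 = 2. Minimum distance d = 1.

Enumerate all 2^4 = 16 messages m ∈ F_2^4.
For each, compute codeword c = mG in F_2^8, then tally its weight.
  m = 0000 → c = 00000000, weight = 0.
  m = 1000 → c = 11000010, weight = 3.
  m = 0100 → c = 00111000, weight = 3.
  m = 1100 → c = 11111010, weight = 6.
  m = 0010 → c = 10100011, weight = 4.
  m = 1010 → c = 01100001, weight = 3.
  m = 0110 → c = 10011011, weight = 5.
  m = 1110 → c = 01011001, weight = 4.
  m = 0001 → c = 00100001, weight = 2.
  m = 1001 → c = 11100011, weight = 5.
  m = 0101 → c = 00011001, weight = 3.
  m = 1101 → c = 11011011, weight = 6.
  m = 0011 → c = 10000010, weight = 2.
  m = 1011 → c = 01000000, weight = 1.
  m = 0111 → c = 10111010, weight = 5.
  m = 1111 → c = 01111000, weight = 4.
Tally weights:
  weight 0: 1 codewords.
  weight 1: 1 codewords.
  weight 2: 2 codewords.
  weight 3: 4 codewords.
  weight 4: 3 codewords.
  weight 5: 3 codewords.
  weight 6: 2 codewords.
Minimum distance d = smallest w > 0 with A_w > 0 = 1.
Sanity: Σ A_w = 16 = 2^4 = 16 ✓.


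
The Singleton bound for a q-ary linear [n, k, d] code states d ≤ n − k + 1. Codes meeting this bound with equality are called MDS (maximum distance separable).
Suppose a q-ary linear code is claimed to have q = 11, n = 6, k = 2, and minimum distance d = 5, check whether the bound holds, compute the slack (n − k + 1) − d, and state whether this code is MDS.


Singleton RHS = n − k + 1 = 5, slack = 0, bound satisfied, MDS.

Singleton bound: d ≤ n − k + 1.
Here n = 6, k = 2, so n − k + 1 = 5.
Given d = 5, check d ≤ 5: YES.
Slack = (n − k + 1) − d = 0.
The code is MDS (slack = 0).
Description: the claimed parameters are [6, 2, 5]_11; such a code would be MDS (meets Singleton bound).


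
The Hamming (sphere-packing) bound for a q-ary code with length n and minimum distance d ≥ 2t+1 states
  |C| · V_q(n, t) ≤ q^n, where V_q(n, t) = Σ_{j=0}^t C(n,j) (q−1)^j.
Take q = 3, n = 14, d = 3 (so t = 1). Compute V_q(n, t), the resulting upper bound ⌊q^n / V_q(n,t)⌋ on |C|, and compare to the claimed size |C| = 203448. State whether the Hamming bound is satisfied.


V_q(n, t) = 29, q^n = 4782969, Hamming bound = 164929, |C| = 203448 > bound (violated).

Step 1: Compute V_q(n, t) = Σ_{j=0}^1 C(n, j) (q−1)^j.
  j = 0: C(14,0)·(2)^0 = 1·1 = 1.
  j = 1: C(14,1)·(2)^1 = 14·2 = 28.
  V_q(n, t) = 1 + 28 = 29.
Step 2: q^n = 3^14 = 4782969.
Step 3: Hamming bound ⌊q^n / V_q(n,t)⌋ = ⌊4782969/29⌋ = 164929.
Step 4: Compare |C| = 203448 to 164929: violated.
The claimed |C| lies above the Hamming bound, so no 3-ary code of length 14 with d ≥ 3 can have 203448 codewords.


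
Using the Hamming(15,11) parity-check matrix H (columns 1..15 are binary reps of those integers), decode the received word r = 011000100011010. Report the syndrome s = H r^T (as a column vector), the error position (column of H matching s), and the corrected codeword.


s = (1, 1, 1, 1)^T, error position = 15, corrected codeword c = 011000100011011

Compute s = H r^T mod 2 one row at a time:
  s_1 = 0 + 0 + 0 + 1 + 1 + 0 + 1 + 0 = 3 ≡ 1 (mod 2).
  s_2 = 0 + 0 + 0 + 1 + 1 + 0 + 1 + 0 = 3 ≡ 1 (mod 2).
  s_3 = 1 + 1 + 0 + 1 + 0 + 1 + 1 + 0 = 5 ≡ 1 (mod 2).
  s_4 = 0 + 1 + 0 + 1 + 0 + 1 + 0 + 0 = 3 ≡ 1 (mod 2).
s = (1, 1, 1, 1)^T — this equals column 15 of H (binary 1111), so error is at position 15.
Correct: flip bit 15 of r = 011000100011010 to get c = 011000100011011.


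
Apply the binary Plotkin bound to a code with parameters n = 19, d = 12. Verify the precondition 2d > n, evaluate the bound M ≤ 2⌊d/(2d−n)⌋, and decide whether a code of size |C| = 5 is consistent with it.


Plotkin bound M ≤ 4; given |C| = 5 > bound (violated).

Check applicability: 2d = 24, n = 19.
2d − n = 5 > 0, so Plotkin applies.
Compute d/(2d−n) = 12/5 ≈ 2.4000.
⌊d/(2d−n)⌋ = 2.
Plotkin bound: M ≤ 2·2 = 4.
Given |C| = 5, check: VIOLATED.
This |C| is above the Plotkin bound, so no binary code with n = 19, d = 12 and 5 codewords exists.


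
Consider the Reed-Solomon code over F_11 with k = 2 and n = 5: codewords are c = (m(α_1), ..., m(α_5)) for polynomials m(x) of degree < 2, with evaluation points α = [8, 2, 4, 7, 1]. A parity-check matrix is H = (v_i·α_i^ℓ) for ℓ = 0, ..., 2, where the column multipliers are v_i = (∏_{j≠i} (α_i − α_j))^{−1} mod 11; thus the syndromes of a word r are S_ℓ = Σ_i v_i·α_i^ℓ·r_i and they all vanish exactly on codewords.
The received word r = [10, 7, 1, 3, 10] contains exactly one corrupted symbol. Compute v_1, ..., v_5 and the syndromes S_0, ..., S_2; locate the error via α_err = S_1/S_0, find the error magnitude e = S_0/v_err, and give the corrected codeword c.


S = (7, 1, 8), error at position 1, error magnitude e = 10, c = [0, 7, 1, 3, 10].

Step 1: column multipliers v_i = (∏_{j≠i}(α_i − α_j))^{−1} mod 11.
  i = 1 (α = 8): (8−2)(8−4)(8−7)(8−1) = 6·4·1·7 = 168 ≡ 3, so v_1 = 3^{−1} = 4 (mod 11).
  i = 2 (α = 2): (2−8)(2−4)(2−7)(2−1) = (−6)·(−2)·(−5)·1 = −60 ≡ 6, so v_2 = 6^{−1} = 2 (mod 11).
  i = 3 (α = 4): (4−8)(4−2)(4−7)(4−1) = (−4)·2·(−3)·3 = 72 ≡ 6, so v_3 = 6^{−1} = 2 (mod 11).
  i = 4 (α = 7): (7−8)(7−2)(7−4)(7−1) = (−1)·5·3·6 = −90 ≡ 9, so v_4 = 9^{−1} = 5 (mod 11).
  i = 5 (α = 1): (1−8)(1−2)(1−4)(1−7) = (−7)·(−1)·(−3)·(−6) = 126 ≡ 5, so v_5 = 5^{−1} = 9 (mod 11).
  v = [4, 2, 2, 5, 9].
Step 2: syndromes of r = [10, 7, 1, 3, 10] (all sums mod 11).
  S_0 = Σ v_i r_i = 4·10 + 2·7 + 2·1 + 5·3 + 9·10 = 161 ≡ 7.
  S_1 = Σ v_i α_i r_i = 4·8·10 + 2·2·7 + 2·4·1 + 5·7·3 + 9·1·10 = 551 ≡ 1.
  α_i^2 mod 11 = [9, 4, 5, 5, 1].
  S_2 = Σ v_i α_i^2 r_i = 4·9·10 + 2·4·7 + 2·5·1 + 5·5·3 + 9·1·10 = 591 ≡ 8.
  S = (7, 1, 8) ≠ 0, so r is not a codeword (an error is present).
Step 3: locate the error. For a single error e at position i, S_ℓ = v_i·e·α_i^ℓ, so α_err = S_1/S_0.
  S_0^{−1} = 7^{−1} = 8 (mod 11), so α_err = 1·8 = 8 ≡ 8 = α_1. Error position i = 1.
  Consistency check: S_2/S_1 = 8·1 = 8 ≡ 8 = α_err ✓ (single-error assumption holds).
Step 4: error magnitude e = S_0/v_1 = S_0·∏_{j≠1}(α_1 − α_j) = 7·3 = 21 ≡ 10 (mod 11).
Step 5: correct position 1: c_1 = r_1 − e = 10 − 10 ≡ 0 (mod 11). Hence c = [0, 7, 1, 3, 10].
  Check: interpolating c through the α_i gives m(x) = 2 + 8·x (degree < 2) with m(α_i) = c_i for every i, so c is indeed a codeword.


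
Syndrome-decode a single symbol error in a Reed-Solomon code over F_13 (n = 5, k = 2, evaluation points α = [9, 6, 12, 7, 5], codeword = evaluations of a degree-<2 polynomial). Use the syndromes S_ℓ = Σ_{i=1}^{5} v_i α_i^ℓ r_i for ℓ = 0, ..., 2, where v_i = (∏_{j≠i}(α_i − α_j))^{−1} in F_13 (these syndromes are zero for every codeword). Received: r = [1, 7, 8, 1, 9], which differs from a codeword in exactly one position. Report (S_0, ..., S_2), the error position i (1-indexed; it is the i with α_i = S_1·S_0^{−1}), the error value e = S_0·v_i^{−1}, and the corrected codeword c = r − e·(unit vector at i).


S = (5, 9, 11), error at position 4, error magnitude e = 9, c = [1, 7, 8, 5, 9].

Step 1: column multipliers v_i = (∏_{j≠i}(α_i − α_j))^{−1} mod 13.
  i = 1 (α = 9): (9−6)(9−12)(9−7)(9−5) = 3·(−3)·2·4 = −72 ≡ 6, so v_1 = 6^{−1} = 11 (mod 13).
  i = 2 (α = 6): (6−9)(6−12)(6−7)(6−5) = (−3)·(−6)·(−1)·1 = −18 ≡ 8, so v_2 = 8^{−1} = 5 (mod 13).
  i = 3 (α = 12): (12−9)(12−6)(12−7)(12−5) = 3·6·5·7 = 630 ≡ 6, so v_3 = 6^{−1} = 11 (mod 13).
  i = 4 (α = 7): (7−9)(7−6)(7−12)(7−5) = (−2)·1·(−5)·2 = 20 ≡ 7, so v_4 = 7^{−1} = 2 (mod 13).
  i = 5 (α = 5): (5−9)(5−6)(5−12)(5−7) = (−4)·(−1)·(−7)·(−2) = 56 ≡ 4, so v_5 = 4^{−1} = 10 (mod 13).
  v = [11, 5, 11, 2, 10].
Step 2: syndromes of r = [1, 7, 8, 1, 9] (all sums mod 13).
  S_0 = Σ v_i r_i = 11·1 + 5·7 + 11·8 + 2·1 + 10·9 = 226 ≡ 5.
  S_1 = Σ v_i α_i r_i = 11·9·1 + 5·6·7 + 11·12·8 + 2·7·1 + 10·5·9 = 1829 ≡ 9.
  α_i^2 mod 13 = [3, 10, 1, 10, 12].
  S_2 = Σ v_i α_i^2 r_i = 11·3·1 + 5·10·7 + 11·1·8 + 2·10·1 + 10·12·9 = 1571 ≡ 11.
  S = (5, 9, 11) ≠ 0, so r is not a codeword (an error is present).
Step 3: locate the error. For a single error e at position i, S_ℓ = v_i·e·α_i^ℓ, so α_err = S_1/S_0.
  S_0^{−1} = 5^{−1} = 8 (mod 13), so α_err = 9·8 = 72 ≡ 7 = α_4. Error position i = 4.
  Consistency check: S_2/S_1 = 11·3 = 33 ≡ 7 = α_err ✓ (single-error assumption holds).
Step 4: error magnitude e = S_0/v_4 = S_0·∏_{j≠4}(α_4 − α_j) = 5·7 = 35 ≡ 9 (mod 13).
Step 5: correct position 4: c_4 = r_4 − e = 1 − 9 ≡ 5 (mod 13). Hence c = [1, 7, 8, 5, 9].
  Check: interpolating c through the α_i gives m(x) = 6 + 11·x (degree < 2) with m(α_i) = c_i for every i, so c is indeed a codeword.


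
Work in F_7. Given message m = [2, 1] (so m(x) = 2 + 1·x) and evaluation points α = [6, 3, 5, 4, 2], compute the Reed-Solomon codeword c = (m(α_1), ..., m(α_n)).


c = [1, 5, 0, 6, 4]

Message polynomial: m(x) = 2 + 1·x (mod 7).
For each evaluation point α_i, compute m(α_i) mod 7:
  α_1 = 6: Horner steps 1 → 1, so m(6) = 1.
  α_2 = 3: Horner steps 1 → 5, so m(3) = 5.
  α_3 = 5: Horner steps 1 → 0, so m(5) = 0.
  α_4 = 4: Horner steps 1 → 6, so m(4) = 6.
  α_5 = 2: Horner steps 1 → 4, so m(2) = 4.
Codeword c = [1, 5, 0, 6, 4] ∈ F_7^5.


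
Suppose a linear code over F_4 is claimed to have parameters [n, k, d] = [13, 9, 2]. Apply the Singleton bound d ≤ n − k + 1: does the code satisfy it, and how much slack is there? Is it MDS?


Singleton RHS = n − k + 1 = 5, slack = 3, bound satisfied, not MDS.

Singleton bound: d ≤ n − k + 1.
Here n = 13, k = 9, so n − k + 1 = 5.
Given d = 2, check d ≤ 5: YES.
Slack = (n − k + 1) − d = 3.
The code is NOT MDS (slack = 3 > 0).
Description: the claimed parameters are [13, 9, 2]_4; such a code would be non-MDS.


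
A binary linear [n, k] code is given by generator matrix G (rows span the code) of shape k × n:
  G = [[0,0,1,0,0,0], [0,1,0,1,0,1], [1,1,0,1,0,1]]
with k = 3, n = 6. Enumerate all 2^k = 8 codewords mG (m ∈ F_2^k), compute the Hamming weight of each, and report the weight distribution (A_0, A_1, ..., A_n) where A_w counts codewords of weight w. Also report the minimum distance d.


Weight distribution: A_0 = 1, A_1 = 2, A_2 = 1, A_3 = 1, A_4 = 2, A_5 = 1. Minimum distance d = 1.

Enumerate all 2^3 = 8 messages m ∈ F_2^3.
For each, compute codeword c = mG in F_2^6, then tally its weight.
  m = 000 → c = 000000, weight = 0.
  m = 100 → c = 001000, weight = 1.
  m = 010 → c = 010101, weight = 3.
  m = 110 → c = 011101, weight = 4.
  m = 001 → c = 110101, weight = 4.
  m = 101 → c = 111101, weight = 5.
  m = 011 → c = 100000, weight = 1.
  m = 111 → c = 101000, weight = 2.
Tally weights:
  weight 0: 1 codewords.
  weight 1: 2 codewords.
  weight 2: 1 codewords.
  weight 3: 1 codewords.
  weight 4: 2 codewords.
  weight 5: 1 codewords.
Minimum distance d = smallest w > 0 with A_w > 0 = 1.
Sanity: Σ A_w = 8 = 2^3 = 8 ✓.


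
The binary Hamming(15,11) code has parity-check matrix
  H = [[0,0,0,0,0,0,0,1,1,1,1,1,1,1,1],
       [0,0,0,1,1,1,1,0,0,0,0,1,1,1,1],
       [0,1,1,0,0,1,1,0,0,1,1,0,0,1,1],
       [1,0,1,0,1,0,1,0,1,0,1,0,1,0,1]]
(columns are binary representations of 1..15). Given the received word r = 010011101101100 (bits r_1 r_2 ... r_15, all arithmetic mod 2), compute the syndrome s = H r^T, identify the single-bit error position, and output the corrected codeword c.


s = (0, 1, 0, 0)^T, error position = 4, corrected codeword c = 010111101101100

Compute s = H r^T mod 2 one row at a time:
  s_1 = 0 + 1 + 1 + 0 + 1 + 1 + 0 + 0 = 4 ≡ 0 (mod 2).
  s_2 = 0 + 1 + 1 + 1 + 1 + 1 + 0 + 0 = 5 ≡ 1 (mod 2).
  s_3 = 1 + 0 + 1 + 1 + 1 + 0 + 0 + 0 = 4 ≡ 0 (mod 2).
  s_4 = 0 + 0 + 1 + 1 + 1 + 0 + 1 + 0 = 4 ≡ 0 (mod 2).
s = (0, 1, 0, 0)^T — this equals column 4 of H (binary 0100), so error is at position 4.
Correct: flip bit 4 of r = 010011101101100 to get c = 010111101101100.


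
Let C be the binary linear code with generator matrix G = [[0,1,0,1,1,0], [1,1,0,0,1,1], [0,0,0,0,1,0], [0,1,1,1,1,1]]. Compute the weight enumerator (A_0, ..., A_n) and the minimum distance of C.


Weight distribution: A_0 = 1, A_1 = 1, A_2 = 2, A_3 = 6, A_4 = 5, A_5 = 1. Minimum distance d = 1.

Enumerate all 2^4 = 16 messages m ∈ F_2^4.
For each, compute codeword c = mG in F_2^6, then tally its weight.
  m = 0000 → c = 000000, weight = 0.
  m = 1000 → c = 010110, weight = 3.
  m = 0100 → c = 110011, weight = 4.
  m = 1100 → c = 100101, weight = 3.
  m = 0010 → c = 000010, weight = 1.
  m = 1010 → c = 010100, weight = 2.
  m = 0110 → c = 110001, weight = 3.
  m = 1110 → c = 100111, weight = 4.
  m = 0001 → c = 011111, weight = 5.
  m = 1001 → c = 001001, weight = 2.
  m = 0101 → c = 101100, weight = 3.
  m = 1101 → c = 111010, weight = 4.
  m = 0011 → c = 011101, weight = 4.
  m = 1011 → c = 001011, weight = 3.
  m = 0111 → c = 101110, weight = 4.
  m = 1111 → c = 111000, weight = 3.
Tally weights:
  weight 0: 1 codewords.
  weight 1: 1 codewords.
  weight 2: 2 codewords.
  weight 3: 6 codewords.
  weight 4: 5 codewords.
  weight 5: 1 codewords.
Minimum distance d = smallest w > 0 with A_w > 0 = 1.
Sanity: Σ A_w = 16 = 2^4 = 16 ✓.


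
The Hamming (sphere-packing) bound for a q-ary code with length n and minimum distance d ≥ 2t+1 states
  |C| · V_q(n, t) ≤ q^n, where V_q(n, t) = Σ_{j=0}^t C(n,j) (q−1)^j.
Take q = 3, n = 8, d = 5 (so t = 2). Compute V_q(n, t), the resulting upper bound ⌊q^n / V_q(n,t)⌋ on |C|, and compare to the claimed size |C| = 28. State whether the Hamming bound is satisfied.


V_q(n, t) = 129, q^n = 6561, Hamming bound = 50, |C| = 28 ≤ bound (satisfied).

Step 1: Compute V_q(n, t) = Σ_{j=0}^2 C(n, j) (q−1)^j.
  j = 0: C(8,0)·(2)^0 = 1·1 = 1.
  j = 1: C(8,1)·(2)^1 = 8·2 = 16.
  j = 2: C(8,2)·(2)^2 = 28·4 = 112.
  V_q(n, t) = 1 + 16 + 112 = 129.
Step 2: q^n = 3^8 = 6561.
Step 3: Hamming bound ⌊q^n / V_q(n,t)⌋ = ⌊6561/129⌋ = 50.
Step 4: Compare |C| = 28 to 50: satisfied.
The claimed |C| lies below the Hamming bound.


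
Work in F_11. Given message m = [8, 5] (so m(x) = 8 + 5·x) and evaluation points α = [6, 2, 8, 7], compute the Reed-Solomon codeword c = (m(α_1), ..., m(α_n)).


c = [5, 7, 4, 10]

Message polynomial: m(x) = 8 + 5·x (mod 11).
For each evaluation point α_i, compute m(α_i) mod 11:
  α_1 = 6: Horner steps 5 → 5, so m(6) = 5.
  α_2 = 2: Horner steps 5 → 7, so m(2) = 7.
  α_3 = 8: Horner steps 5 → 4, so m(8) = 4.
  α_4 = 7: Horner steps 5 → 10, so m(7) = 10.
Codeword c = [5, 7, 4, 10] ∈ F_11^4.


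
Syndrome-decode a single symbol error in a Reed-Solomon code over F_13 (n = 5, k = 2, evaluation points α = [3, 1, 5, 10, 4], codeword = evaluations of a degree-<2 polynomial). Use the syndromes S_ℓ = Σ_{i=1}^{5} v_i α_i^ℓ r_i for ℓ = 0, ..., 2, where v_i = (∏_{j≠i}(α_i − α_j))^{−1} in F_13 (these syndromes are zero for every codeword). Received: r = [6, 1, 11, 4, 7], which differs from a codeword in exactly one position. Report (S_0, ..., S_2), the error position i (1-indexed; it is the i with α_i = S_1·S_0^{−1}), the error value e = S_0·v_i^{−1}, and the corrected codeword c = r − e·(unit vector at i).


S = (1, 4, 3), error at position 5, error magnitude e = 5, c = [6, 1, 11, 4, 2].

Step 1: column multipliers v_i = (∏_{j≠i}(α_i − α_j))^{−1} mod 13.
  i = 1 (α = 3): (3−1)(3−5)(3−10)(3−4) = 2·(−2)·(−7)·(−1) = −28 ≡ 11, so v_1 = 11^{−1} = 6 (mod 13).
  i = 2 (α = 1): (1−3)(1−5)(1−10)(1−4) = (−2)·(−4)·(−9)·(−3) = 216 ≡ 8, so v_2 = 8^{−1} = 5 (mod 13).
  i = 3 (α = 5): (5−3)(5−1)(5−10)(5−4) = 2·4·(−5)·1 = −40 ≡ 12, so v_3 = 12^{−1} = 12 (mod 13).
  i = 4 (α = 10): (10−3)(10−1)(10−5)(10−4) = 7·9·5·6 = 1890 ≡ 5, so v_4 = 5^{−1} = 8 (mod 13).
  i = 5 (α = 4): (4−3)(4−1)(4−5)(4−10) = 1·3·(−1)·(−6) = 18 ≡ 5, so v_5 = 5^{−1} = 8 (mod 13).
  v = [6, 5, 12, 8, 8].
Step 2: syndromes of r = [6, 1, 11, 4, 7] (all sums mod 13).
  S_0 = Σ v_i r_i = 6·6 + 5·1 + 12·11 + 8·4 + 8·7 = 261 ≡ 1.
  S_1 = Σ v_i α_i r_i = 6·3·6 + 5·1·1 + 12·5·11 + 8·10·4 + 8·4·7 = 1317 ≡ 4.
  α_i^2 mod 13 = [9, 1, 12, 9, 3].
  S_2 = Σ v_i α_i^2 r_i = 6·9·6 + 5·1·1 + 12·12·11 + 8·9·4 + 8·3·7 = 2369 ≡ 3.
  S = (1, 4, 3) ≠ 0, so r is not a codeword (an error is present).
Step 3: locate the error. For a single error e at position i, S_ℓ = v_i·e·α_i^ℓ, so α_err = S_1/S_0.
  S_0^{−1} = 1^{−1} = 1 (mod 13), so α_err = 4·1 = 4 ≡ 4 = α_5. Error position i = 5.
  Consistency check: S_2/S_1 = 3·10 = 30 ≡ 4 = α_err ✓ (single-error assumption holds).
Step 4: error magnitude e = S_0/v_5 = S_0·∏_{j≠5}(α_5 − α_j) = 1·5 = 5 ≡ 5 (mod 13).
Step 5: correct position 5: c_5 = r_5 − e = 7 − 5 ≡ 2 (mod 13). Hence c = [6, 1, 11, 4, 2].
  Check: interpolating c through the α_i gives m(x) = 5 + 9·x (degree < 2) with m(α_i) = c_i for every i, so c is indeed a codeword.


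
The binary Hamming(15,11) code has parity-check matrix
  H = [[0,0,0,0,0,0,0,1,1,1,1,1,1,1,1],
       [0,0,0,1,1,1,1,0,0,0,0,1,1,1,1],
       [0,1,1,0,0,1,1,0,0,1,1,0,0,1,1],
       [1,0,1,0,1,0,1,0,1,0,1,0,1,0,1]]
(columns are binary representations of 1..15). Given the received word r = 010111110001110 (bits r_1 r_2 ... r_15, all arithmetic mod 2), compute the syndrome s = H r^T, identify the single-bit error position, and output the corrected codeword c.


s = (0, 1, 0, 1)^T, error position = 5, corrected codeword c = 010101110001110

Compute s = H r^T mod 2 one row at a time:
  s_1 = 1 + 0 + 0 + 0 + 1 + 1 + 1 + 0 = 4 ≡ 0 (mod 2).
  s_2 = 1 + 1 + 1 + 1 + 1 + 1 + 1 + 0 = 7 ≡ 1 (mod 2).
  s_3 = 1 + 0 + 1 + 1 + 0 + 0 + 1 + 0 = 4 ≡ 0 (mod 2).
  s_4 = 0 + 0 + 1 + 1 + 0 + 0 + 1 + 0 = 3 ≡ 1 (mod 2).
s = (0, 1, 0, 1)^T — this equals column 5 of H (binary 0101), so error is at position 5.
Correct: flip bit 5 of r = 010111110001110 to get c = 010101110001110.


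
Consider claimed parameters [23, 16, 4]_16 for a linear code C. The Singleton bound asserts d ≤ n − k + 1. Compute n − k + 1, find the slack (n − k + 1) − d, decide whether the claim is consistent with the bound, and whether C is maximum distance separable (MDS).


Singleton RHS = n − k + 1 = 8, slack = 4, bound satisfied, not MDS.

Singleton bound: d ≤ n − k + 1.
Here n = 23, k = 16, so n − k + 1 = 8.
Given d = 4, check d ≤ 8: YES.
Slack = (n − k + 1) − d = 4.
The code is NOT MDS (slack = 4 > 0).
Description: the claimed parameters are [23, 16, 4]_16; such a code would be non-MDS.


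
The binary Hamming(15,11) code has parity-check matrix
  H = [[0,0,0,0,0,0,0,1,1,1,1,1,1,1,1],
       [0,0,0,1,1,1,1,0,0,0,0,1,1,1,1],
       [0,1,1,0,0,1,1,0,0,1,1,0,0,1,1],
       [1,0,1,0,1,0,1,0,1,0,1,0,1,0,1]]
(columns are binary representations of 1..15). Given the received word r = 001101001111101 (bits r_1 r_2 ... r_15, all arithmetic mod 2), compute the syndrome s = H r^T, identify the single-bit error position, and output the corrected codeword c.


s = (0, 1, 1, 1)^T, error position = 7, corrected codeword c = 001101101111101

Compute s = H r^T mod 2 one row at a time:
  s_1 = 0 + 1 + 1 + 1 + 1 + 1 + 0 + 1 = 6 ≡ 0 (mod 2).
  s_2 = 1 + 0 + 1 + 0 + 1 + 1 + 0 + 1 = 5 ≡ 1 (mod 2).
  s_3 = 0 + 1 + 1 + 0 + 1 + 1 + 0 + 1 = 5 ≡ 1 (mod 2).
  s_4 = 0 + 1 + 0 + 0 + 1 + 1 + 1 + 1 = 5 ≡ 1 (mod 2).
s = (0, 1, 1, 1)^T — this equals column 7 of H (binary 0111), so error is at position 7.
Correct: flip bit 7 of r = 001101001111101 to get c = 001101101111101.


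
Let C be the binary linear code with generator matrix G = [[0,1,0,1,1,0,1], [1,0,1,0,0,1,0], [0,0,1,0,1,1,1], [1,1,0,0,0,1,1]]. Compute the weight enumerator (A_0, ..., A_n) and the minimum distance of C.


Weight distribution: A_0 = 1, A_3 = 7, A_4 = 7, A_7 = 1. Minimum distance d = 3.

Enumerate all 2^4 = 16 messages m ∈ F_2^4.
For each, compute codeword c = mG in F_2^7, then tally its weight.
  m = 0000 → c = 0000000, weight = 0.
  m = 1000 → c = 0101101, weight = 4.
  m = 0100 → c = 1010010, weight = 3.
  m = 1100 → c = 1111111, weight = 7.
  m = 0010 → c = 0010111, weight = 4.
  m = 1010 → c = 0111010, weight = 4.
  m = 0110 → c = 1000101, weight = 3.
  m = 1110 → c = 1101000, weight = 3.
  m = 0001 → c = 1100011, weight = 4.
  m = 1001 → c = 1001110, weight = 4.
  m = 0101 → c = 0110001, weight = 3.
  m = 1101 → c = 0011100, weight = 3.
  m = 0011 → c = 1110100, weight = 4.
  m = 1011 → c = 1011001, weight = 4.
  m = 0111 → c = 0100110, weight = 3.
  m = 1111 → c = 0001011, weight = 3.
Tally weights:
  weight 0: 1 codewords.
  weight 3: 7 codewords.
  weight 4: 7 codewords.
  weight 7: 1 codewords.
Minimum distance d = smallest w > 0 with A_w > 0 = 3.
Sanity: Σ A_w = 16 = 2^4 = 16 ✓.


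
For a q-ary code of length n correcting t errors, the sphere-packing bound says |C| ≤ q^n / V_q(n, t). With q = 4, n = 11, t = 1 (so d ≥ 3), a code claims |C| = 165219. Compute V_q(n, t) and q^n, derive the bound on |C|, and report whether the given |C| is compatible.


V_q(n, t) = 34, q^n = 4194304, Hamming bound = 123361, |C| = 165219 > bound (violated).

Step 1: Compute V_q(n, t) = Σ_{j=0}^1 C(n, j) (q−1)^j.
  j = 0: C(11,0)·(3)^0 = 1·1 = 1.
  j = 1: C(11,1)·(3)^1 = 11·3 = 33.
  V_q(n, t) = 1 + 33 = 34.
Step 2: q^n = 4^11 = 4194304.
Step 3: Hamming bound ⌊q^n / V_q(n,t)⌋ = ⌊4194304/34⌋ = 123361.
Step 4: Compare |C| = 165219 to 123361: violated.
The claimed |C| lies above the Hamming bound, so no 4-ary code of length 11 with d ≥ 3 can have 165219 codewords.


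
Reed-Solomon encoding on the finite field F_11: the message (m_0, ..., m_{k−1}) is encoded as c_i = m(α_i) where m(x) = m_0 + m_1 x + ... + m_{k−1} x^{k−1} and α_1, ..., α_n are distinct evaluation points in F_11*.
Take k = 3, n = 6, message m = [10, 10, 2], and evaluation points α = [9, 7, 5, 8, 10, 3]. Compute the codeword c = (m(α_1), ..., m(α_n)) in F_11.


c = [9, 2, 0, 9, 2, 3]

Message polynomial: m(x) = 10 + 10·x + 2·x^2 (mod 11).
For each evaluation point α_i, compute m(α_i) mod 11:
  α_1 = 9: Horner steps 2 → 6 → 9, so m(9) = 9.
  α_2 = 7: Horner steps 2 → 2 → 2, so m(7) = 2.
  α_3 = 5: Horner steps 2 → 9 → 0, so m(5) = 0.
  α_4 = 8: Horner steps 2 → 4 → 9, so m(8) = 9.
  α_5 = 10: Horner steps 2 → 8 → 2, so m(10) = 2.
  α_6 = 3: Horner steps 2 → 5 → 3, so m(3) = 3.
Codeword c = [9, 2, 0, 9, 2, 3] ∈ F_11^6.


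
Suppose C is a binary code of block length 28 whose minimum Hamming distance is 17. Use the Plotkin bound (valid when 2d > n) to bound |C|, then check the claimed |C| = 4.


Plotkin bound M ≤ 4; given |C| = 4 ≤ bound (satisfied).

Check applicability: 2d = 34, n = 28.
2d − n = 6 > 0, so Plotkin applies.
Compute d/(2d−n) = 17/6 ≈ 2.8333.
⌊d/(2d−n)⌋ = 2.
Plotkin bound: M ≤ 2·2 = 4.
Given |C| = 4, check: satisfied.
This |C| is at the Plotkin bound.


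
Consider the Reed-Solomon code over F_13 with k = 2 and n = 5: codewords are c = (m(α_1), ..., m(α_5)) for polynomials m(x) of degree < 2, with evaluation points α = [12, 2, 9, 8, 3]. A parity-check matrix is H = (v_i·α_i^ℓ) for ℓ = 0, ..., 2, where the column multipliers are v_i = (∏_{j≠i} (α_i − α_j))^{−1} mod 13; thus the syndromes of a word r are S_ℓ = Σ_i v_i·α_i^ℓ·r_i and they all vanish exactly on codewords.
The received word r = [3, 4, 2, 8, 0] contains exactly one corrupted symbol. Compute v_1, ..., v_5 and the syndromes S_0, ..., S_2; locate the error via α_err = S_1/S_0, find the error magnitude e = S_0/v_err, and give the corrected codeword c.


S = (5, 1, 8), error at position 4, error magnitude e = 2, c = [3, 4, 2, 6, 0].

Step 1: column multipliers v_i = (∏_{j≠i}(α_i − α_j))^{−1} mod 13.
  i = 1 (α = 12): (12−2)(12−9)(12−8)(12−3) = 10·3·4·9 = 1080 ≡ 1, so v_1 = 1^{−1} = 1 (mod 13).
  i = 2 (α = 2): (2−12)(2−9)(2−8)(2−3) = (−10)·(−7)·(−6)·(−1) = 420 ≡ 4, so v_2 = 4^{−1} = 10 (mod 13).
  i = 3 (α = 9): (9−12)(9−2)(9−8)(9−3) = (−3)·7·1·6 = −126 ≡ 4, so v_3 = 4^{−1} = 10 (mod 13).
  i = 4 (α = 8): (8−12)(8−2)(8−9)(8−3) = (−4)·6·(−1)·5 = 120 ≡ 3, so v_4 = 3^{−1} = 9 (mod 13).
  i = 5 (α = 3): (3−12)(3−2)(3−9)(3−8) = (−9)·1·(−6)·(−5) = −270 ≡ 3, so v_5 = 3^{−1} = 9 (mod 13).
  v = [1, 10, 10, 9, 9].
Step 2: syndromes of r = [3, 4, 2, 8, 0] (all sums mod 13).
  S_0 = Σ v_i r_i = 1·3 + 10·4 + 10·2 + 9·8 + 9·0 = 135 ≡ 5.
  S_1 = Σ v_i α_i r_i = 1·12·3 + 10·2·4 + 10·9·2 + 9·8·8 + 9·3·0 = 872 ≡ 1.
  α_i^2 mod 13 = [1, 4, 3, 12, 9].
  S_2 = Σ v_i α_i^2 r_i = 1·1·3 + 10·4·4 + 10·3·2 + 9·12·8 + 9·9·0 = 1087 ≡ 8.
  S = (5, 1, 8) ≠ 0, so r is not a codeword (an error is present).
Step 3: locate the error. For a single error e at position i, S_ℓ = v_i·e·α_i^ℓ, so α_err = S_1/S_0.
  S_0^{−1} = 5^{−1} = 8 (mod 13), so α_err = 1·8 = 8 ≡ 8 = α_4. Error position i = 4.
  Consistency check: S_2/S_1 = 8·1 = 8 ≡ 8 = α_err ✓ (single-error assumption holds).
Step 4: error magnitude e = S_0/v_4 = S_0·∏_{j≠4}(α_4 − α_j) = 5·3 = 15 ≡ 2 (mod 13).
Step 5: correct position 4: c_4 = r_4 − e = 8 − 2 ≡ 6 (mod 13). Hence c = [3, 4, 2, 6, 0].
  Check: interpolating c through the α_i gives m(x) = 12 + 9·x (degree < 2) with m(α_i) = c_i for every i, so c is indeed a codeword.


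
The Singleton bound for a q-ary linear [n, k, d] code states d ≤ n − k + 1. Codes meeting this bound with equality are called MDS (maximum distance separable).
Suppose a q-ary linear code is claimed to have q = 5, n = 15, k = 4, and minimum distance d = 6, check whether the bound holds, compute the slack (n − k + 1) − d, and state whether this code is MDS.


Singleton RHS = n − k + 1 = 12, slack = 6, bound satisfied, not MDS.

Singleton bound: d ≤ n − k + 1.
Here n = 15, k = 4, so n − k + 1 = 12.
Given d = 6, check d ≤ 12: YES.
Slack = (n − k + 1) − d = 6.
The code is NOT MDS (slack = 6 > 0).
Description: the claimed parameters are [15, 4, 6]_5; such a code would be non-MDS.
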